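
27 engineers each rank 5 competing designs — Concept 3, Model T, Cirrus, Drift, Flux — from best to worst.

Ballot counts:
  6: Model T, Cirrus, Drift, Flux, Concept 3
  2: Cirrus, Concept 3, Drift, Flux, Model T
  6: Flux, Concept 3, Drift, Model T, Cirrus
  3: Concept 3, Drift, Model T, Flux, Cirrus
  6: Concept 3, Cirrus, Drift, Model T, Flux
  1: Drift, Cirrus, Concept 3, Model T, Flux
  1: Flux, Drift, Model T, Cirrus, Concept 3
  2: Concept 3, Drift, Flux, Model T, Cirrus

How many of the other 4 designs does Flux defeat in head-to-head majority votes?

Flux against each rival (27 engineers):
Flux vs Concept 3: Concept 3 wins 14–13.
Flux vs Model T: 2+6+1+2 = 11 for Flux, 16 for Model T — Model T by 16–11.
Flux vs Cirrus: 12 to 15, Cirrus.
Flux vs Drift: Drift wins 20–7.
Flux beats no one; loses to Concept 3, Model T, Cirrus, Drift — 0 pairwise wins.

0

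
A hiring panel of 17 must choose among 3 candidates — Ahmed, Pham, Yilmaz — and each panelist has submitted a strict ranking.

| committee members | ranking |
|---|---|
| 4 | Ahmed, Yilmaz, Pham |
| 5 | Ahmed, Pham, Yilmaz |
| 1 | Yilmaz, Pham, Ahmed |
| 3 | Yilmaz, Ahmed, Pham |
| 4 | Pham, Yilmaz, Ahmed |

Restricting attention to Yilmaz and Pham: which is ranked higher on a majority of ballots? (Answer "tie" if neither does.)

Ballots ranking Yilmaz above Pham: 4 + 1 + 3 = 8.
Ballots ranking Pham above Yilmaz: 17 − 8 = 9.
Pham wins the head-to-head 9–8.

Pham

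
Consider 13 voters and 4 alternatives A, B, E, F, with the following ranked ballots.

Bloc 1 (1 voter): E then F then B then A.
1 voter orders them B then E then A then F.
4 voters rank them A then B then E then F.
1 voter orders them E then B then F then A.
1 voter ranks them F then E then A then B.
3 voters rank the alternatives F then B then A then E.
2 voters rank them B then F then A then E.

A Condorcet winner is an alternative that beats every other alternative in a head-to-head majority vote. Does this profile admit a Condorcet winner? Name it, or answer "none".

Head-to-head results (13 voters):
A vs B: 4+1 = 5 for A, 8 for B — B by 8–5.
A–E: A 9–4.
A–F: F 8–5.
B–E: B 10–3.
B vs F: B preferred on 1+4+1+2 = 8 ballots; B wins 8–5.
E vs F: 1+1+4+1 = 7 for E, 6 for F — E by 7–6.
B defeats every rival head-to-head and is the Condorcet winner.

B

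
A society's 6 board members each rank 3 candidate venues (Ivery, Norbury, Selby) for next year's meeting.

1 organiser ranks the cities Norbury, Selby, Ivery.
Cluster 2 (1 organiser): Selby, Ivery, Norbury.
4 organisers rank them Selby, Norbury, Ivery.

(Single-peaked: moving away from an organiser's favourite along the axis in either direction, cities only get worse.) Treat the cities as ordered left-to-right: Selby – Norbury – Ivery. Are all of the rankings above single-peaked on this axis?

no

Axis positions: Selby=1, Norbury=2, Ivery=3.
Cluster 1 (peak Norbury at position 2): ranking walks positions 2-1-3, expanding outward from the peak — single-peaked.
Cluster 2: ranking walks positions 1-3-2; Ivery is ranked above Norbury even though Norbury lies between Ivery and the peak Selby on the axis — preferences dip and rise again. Not single-peaked.
Cluster 3 (peak Selby at position 1): ranking walks positions 1-2-3, expanding outward from the peak — single-peaked.
Cluster 2 violates single-peakedness, so the profile is not single-peaked on this axis.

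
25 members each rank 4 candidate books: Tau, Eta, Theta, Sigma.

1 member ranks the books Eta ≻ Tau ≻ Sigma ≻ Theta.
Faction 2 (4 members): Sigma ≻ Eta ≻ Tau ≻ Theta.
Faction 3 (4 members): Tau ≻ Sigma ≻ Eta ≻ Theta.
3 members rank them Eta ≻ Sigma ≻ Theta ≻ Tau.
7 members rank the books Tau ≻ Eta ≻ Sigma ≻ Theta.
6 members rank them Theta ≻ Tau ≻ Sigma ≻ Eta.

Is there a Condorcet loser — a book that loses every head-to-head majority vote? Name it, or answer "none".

Pairwise majorities:
Tau vs Eta: Tau, 17–8.
Tau vs Theta: Tau wins 16–9.
Tau vs Sigma: Tau, 18–7.
Eta vs Theta: 1+4+4+3+7 = 19 for Eta, 6 for Theta — Eta by 19–6.
Eta vs Sigma: Sigma, 14–11.
Theta vs Sigma: Sigma, 19–6.
Only Theta has no wins; Theta is the Condorcet loser.

Theta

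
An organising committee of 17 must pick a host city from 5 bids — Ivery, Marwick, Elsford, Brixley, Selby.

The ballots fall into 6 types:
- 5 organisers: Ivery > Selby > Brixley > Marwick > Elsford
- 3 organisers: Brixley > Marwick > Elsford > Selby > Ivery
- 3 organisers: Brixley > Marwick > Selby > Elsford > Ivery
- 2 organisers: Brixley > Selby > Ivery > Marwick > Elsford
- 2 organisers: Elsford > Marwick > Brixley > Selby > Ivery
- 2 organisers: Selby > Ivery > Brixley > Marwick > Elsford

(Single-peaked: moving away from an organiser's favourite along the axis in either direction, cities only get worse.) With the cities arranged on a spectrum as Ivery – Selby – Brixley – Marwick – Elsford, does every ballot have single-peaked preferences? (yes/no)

yes

Axis positions: Ivery=1, Selby=2, Brixley=3, Marwick=4, Elsford=5.
Type 1 (peak Ivery at position 1): ranking walks positions 1-2-3-4-5, expanding outward from the peak — single-peaked.
Type 2 (peak Brixley at position 3): ranking walks positions 3-4-5-2-1, expanding outward from the peak — single-peaked.
Type 3 (peak Brixley at position 3): ranking walks positions 3-4-2-5-1, expanding outward from the peak — single-peaked.
Type 4 (peak Brixley at position 3): ranking walks positions 3-2-1-4-5, expanding outward from the peak — single-peaked.
Type 5 (peak Elsford at position 5): ranking walks positions 5-4-3-2-1, expanding outward from the peak — single-peaked.
Type 6 (peak Selby at position 2): ranking walks positions 2-1-3-4-5, expanding outward from the peak — single-peaked.
Every ranking is single-peaked on this axis.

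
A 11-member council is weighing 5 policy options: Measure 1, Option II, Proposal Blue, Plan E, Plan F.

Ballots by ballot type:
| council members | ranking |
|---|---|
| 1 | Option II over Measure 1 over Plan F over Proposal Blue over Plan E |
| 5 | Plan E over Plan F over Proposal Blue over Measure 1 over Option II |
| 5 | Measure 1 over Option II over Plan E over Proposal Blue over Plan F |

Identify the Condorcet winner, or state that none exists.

Pairwise majorities:
Measure 1 vs Option II: Measure 1, 10–1.
Measure 1 vs Proposal Blue: 1+5 = 6 for Measure 1, 5 for Proposal Blue — Measure 1 by 6–5.
Measure 1 vs Plan E: 6 to 5, Measure 1.
Measure 1 vs Plan F: Measure 1 is ranked higher on 1+5 = 6 ballots, Plan F on 5. Measure 1 wins 6–5.
Option II vs Proposal Blue: 1+5 = 6 for Option II, 5 for Proposal Blue — Option II by 6–5.
Option II vs Plan E: Option II wins 6–5.
Option II vs Plan F: 6 to 5, Option II.
Proposal Blue vs Plan E: Plan E, 10–1.
Proposal Blue vs Plan F: Plan F wins 6–5.
Plan E vs Plan F: Plan E wins 10–1.
Measure 1 defeats every rival head-to-head and is the Condorcet winner.

Measure 1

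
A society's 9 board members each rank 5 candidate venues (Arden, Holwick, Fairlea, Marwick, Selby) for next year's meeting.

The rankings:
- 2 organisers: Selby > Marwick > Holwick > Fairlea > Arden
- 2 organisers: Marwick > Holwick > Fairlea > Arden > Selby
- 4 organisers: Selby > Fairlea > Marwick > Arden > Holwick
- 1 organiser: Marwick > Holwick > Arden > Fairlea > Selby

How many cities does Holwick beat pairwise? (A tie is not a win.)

Holwick against each rival (9 organisers):
Holwick vs Arden: 2+2+1 = 5 for Holwick, 4 for Arden — Holwick by 5–4.
Holwick vs Fairlea: Holwick, 5–4.
Holwick vs Marwick: 0 to 9, Marwick.
Holwick vs Selby: 3 to 6, Selby.
Holwick beats Arden, Fairlea; loses to Marwick, Selby — 2 pairwise wins.

2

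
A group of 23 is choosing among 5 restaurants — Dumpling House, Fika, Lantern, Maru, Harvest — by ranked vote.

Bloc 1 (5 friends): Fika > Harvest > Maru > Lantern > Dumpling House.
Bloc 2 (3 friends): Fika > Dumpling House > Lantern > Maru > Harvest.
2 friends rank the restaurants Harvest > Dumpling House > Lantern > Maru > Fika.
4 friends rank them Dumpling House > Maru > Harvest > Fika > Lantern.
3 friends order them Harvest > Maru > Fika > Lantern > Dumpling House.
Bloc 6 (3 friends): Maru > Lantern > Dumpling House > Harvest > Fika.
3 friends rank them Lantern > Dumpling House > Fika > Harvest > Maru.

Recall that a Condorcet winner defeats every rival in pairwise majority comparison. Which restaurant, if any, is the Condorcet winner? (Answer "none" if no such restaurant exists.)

Check each pair by majority over 23 ballots:
Dumpling House vs Fika: Dumpling House preferred on 2+4+3+3 = 12 ballots; Dumpling House wins 12–11.
Dumpling House vs Lantern: 9 to 14, Lantern.
Dumpling House vs Maru: Dumpling House is ranked higher on 3+2+4+3 = 12 ballots, Maru on 11. Dumpling House wins 12–11.
Dumpling House vs Harvest: 13 to 10, Dumpling House.
Fika vs Lantern: 5+3+4+3 = 15 for Fika, 8 for Lantern — Fika by 15–8.
Fika vs Maru: 5+3+3 = 11 for Fika, 12 for Maru — Maru by 12–11.
Fika vs Harvest: Fika is ranked higher on 5+3+3 = 11 ballots, Harvest on 12. Harvest wins 12–11.
Lantern vs Maru: 8 to 15, Maru.
Lantern vs Harvest: Lantern is ranked higher on 3+3+3 = 9 ballots, Harvest on 14. Harvest wins 14–9.
Maru vs Harvest: Maru is ranked higher on 3+4+3 = 10 ballots, Harvest on 13. Harvest wins 13–10.
Every restaurant loses at least once (Dumpling House loses to Lantern; Fika loses to Dumpling House; Lantern loses to Fika; Maru loses to Dumpling House; Harvest loses to Dumpling House). The majority relation contains the cycle Dumpling House beats Fika beats Lantern beats Dumpling House, so there is no Condorcet winner.

none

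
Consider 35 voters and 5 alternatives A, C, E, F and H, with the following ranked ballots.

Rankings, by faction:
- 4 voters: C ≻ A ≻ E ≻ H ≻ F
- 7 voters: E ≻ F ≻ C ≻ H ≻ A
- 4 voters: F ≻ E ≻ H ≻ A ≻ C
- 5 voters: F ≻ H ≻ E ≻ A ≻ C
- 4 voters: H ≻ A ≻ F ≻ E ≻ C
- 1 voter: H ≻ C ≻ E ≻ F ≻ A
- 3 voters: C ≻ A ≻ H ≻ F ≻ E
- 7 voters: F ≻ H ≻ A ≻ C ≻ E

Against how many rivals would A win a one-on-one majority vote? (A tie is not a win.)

2

A against each rival (35 voters):
A vs C: 20 to 15, A.
A vs E: A, 18–17.
A vs F: 11 to 24, F.
A vs H: A preferred on 4+3 = 7 ballots; H wins 28–7.
A beats C, E; loses to F, H — 2 pairwise wins.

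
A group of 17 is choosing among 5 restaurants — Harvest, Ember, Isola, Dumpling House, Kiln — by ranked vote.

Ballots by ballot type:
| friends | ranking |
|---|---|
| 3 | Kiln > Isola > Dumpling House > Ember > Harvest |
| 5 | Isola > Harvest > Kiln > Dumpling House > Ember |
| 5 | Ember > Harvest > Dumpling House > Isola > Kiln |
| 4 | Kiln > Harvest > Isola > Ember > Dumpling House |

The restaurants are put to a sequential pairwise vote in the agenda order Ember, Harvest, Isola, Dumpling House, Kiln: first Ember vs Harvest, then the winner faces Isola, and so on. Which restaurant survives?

Harvest

Round 1: Ember vs Harvest — 8–9, Harvest advances.
Round 2: Harvest vs Isola — 9–8, Harvest advances.
Round 3: Harvest vs Dumpling House — 14–3, Harvest advances.
Round 4: Harvest vs Kiln — 10–7, Harvest advances.
Harvest survives the agenda.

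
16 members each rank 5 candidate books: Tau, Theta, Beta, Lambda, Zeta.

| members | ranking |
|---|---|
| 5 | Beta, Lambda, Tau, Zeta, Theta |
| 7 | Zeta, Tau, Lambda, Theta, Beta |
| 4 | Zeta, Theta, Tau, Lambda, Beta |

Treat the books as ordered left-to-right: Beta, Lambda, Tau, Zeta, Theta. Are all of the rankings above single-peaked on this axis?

yes

Axis positions: Beta=1, Lambda=2, Tau=3, Zeta=4, Theta=5.
Group 1 (peak Beta at position 1): ranking walks positions 1-2-3-4-5, expanding outward from the peak — single-peaked.
Group 2 (peak Zeta at position 4): ranking walks positions 4-3-2-5-1, expanding outward from the peak — single-peaked.
Group 3 (peak Zeta at position 4): ranking walks positions 4-5-3-2-1, expanding outward from the peak — single-peaked.
Every ranking is single-peaked on this axis.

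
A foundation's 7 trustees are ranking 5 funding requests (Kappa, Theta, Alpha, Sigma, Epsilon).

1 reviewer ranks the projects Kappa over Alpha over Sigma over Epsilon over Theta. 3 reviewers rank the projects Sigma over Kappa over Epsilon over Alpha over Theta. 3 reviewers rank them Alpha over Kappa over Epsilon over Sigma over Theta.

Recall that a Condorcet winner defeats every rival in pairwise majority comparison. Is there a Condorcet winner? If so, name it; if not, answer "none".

Kappa

Pairwise majorities:
Kappa vs Theta: Kappa wins 7–0.
Kappa vs Alpha: Kappa, 4–3.
Kappa vs Sigma: Kappa, 4–3.
Kappa–Epsilon: Kappa 7–0.
Theta vs Alpha: Alpha, 7–0.
Theta vs Sigma: Sigma, 7–0.
Theta–Epsilon: Epsilon 7–0.
Alpha vs Sigma: Alpha wins 4–3.
Alpha–Epsilon: Alpha 4–3.
Sigma vs Epsilon: Sigma wins 4–3.
Kappa defeats every rival head-to-head and is the Condorcet winner.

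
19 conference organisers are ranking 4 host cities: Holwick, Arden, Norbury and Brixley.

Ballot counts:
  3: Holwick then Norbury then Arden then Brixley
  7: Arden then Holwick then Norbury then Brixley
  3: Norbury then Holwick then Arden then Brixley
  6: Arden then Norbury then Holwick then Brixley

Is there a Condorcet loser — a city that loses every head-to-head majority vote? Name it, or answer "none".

Pairwise majorities:
Holwick–Arden: Arden 13–6.
Holwick–Norbury: Holwick 10–9.
Holwick vs Brixley: 19 to 0, Holwick.
Arden vs Norbury: Arden is ranked higher on 7+6 = 13 ballots, Norbury on 6. Arden wins 13–6.
Arden vs Brixley: Arden, 19–0.
Norbury–Brixley: Norbury 19–0.
Brixley is beaten in every head-to-head and is the Condorcet loser.

Brixley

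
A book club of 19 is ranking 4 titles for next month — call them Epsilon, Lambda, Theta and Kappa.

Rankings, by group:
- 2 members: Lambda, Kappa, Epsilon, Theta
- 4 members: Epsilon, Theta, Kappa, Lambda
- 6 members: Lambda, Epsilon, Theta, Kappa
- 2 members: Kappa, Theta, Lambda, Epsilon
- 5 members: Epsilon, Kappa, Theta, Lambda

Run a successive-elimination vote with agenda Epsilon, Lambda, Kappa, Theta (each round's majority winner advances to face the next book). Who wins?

Round 1: Epsilon vs Lambda — 9–10, Lambda advances.
Round 2: Lambda vs Kappa — 8–11, Kappa advances.
Round 3: Kappa vs Theta — 9–10, Theta advances.
The agenda winner is Theta.

Theta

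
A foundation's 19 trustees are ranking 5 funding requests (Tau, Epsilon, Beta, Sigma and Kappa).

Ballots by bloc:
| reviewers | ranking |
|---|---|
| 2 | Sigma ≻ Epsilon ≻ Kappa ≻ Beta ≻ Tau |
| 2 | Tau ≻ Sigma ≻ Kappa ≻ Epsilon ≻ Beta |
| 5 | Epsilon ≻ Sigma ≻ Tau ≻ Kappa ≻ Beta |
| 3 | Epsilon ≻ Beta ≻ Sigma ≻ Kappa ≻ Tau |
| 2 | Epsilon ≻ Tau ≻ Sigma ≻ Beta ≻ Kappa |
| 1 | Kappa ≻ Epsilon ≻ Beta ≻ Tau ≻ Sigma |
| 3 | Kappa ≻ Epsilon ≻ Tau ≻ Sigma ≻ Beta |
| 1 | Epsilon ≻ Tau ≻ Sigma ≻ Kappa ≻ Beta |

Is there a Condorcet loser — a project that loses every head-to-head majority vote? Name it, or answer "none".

Beta

Head-to-head results (19 reviewers):
Tau vs Epsilon: Epsilon wins 17–2.
Tau vs Beta: 13 to 6, Tau.
Tau vs Sigma: Sigma wins 10–9.
Tau vs Kappa: 10 to 9, Tau.
Epsilon vs Beta: Epsilon is ranked higher on 19 ballots, Beta on 0. Epsilon wins 19–0.
Epsilon–Sigma: Epsilon 15–4.
Epsilon vs Kappa: Epsilon, 13–6.
Beta vs Sigma: Sigma, 15–4.
Beta–Kappa: Kappa 14–5.
Sigma vs Kappa: 2+2+5+3+2+1 = 15 for Sigma, 4 for Kappa — Sigma by 15–4.
Beta is beaten in every head-to-head and is the Condorcet loser.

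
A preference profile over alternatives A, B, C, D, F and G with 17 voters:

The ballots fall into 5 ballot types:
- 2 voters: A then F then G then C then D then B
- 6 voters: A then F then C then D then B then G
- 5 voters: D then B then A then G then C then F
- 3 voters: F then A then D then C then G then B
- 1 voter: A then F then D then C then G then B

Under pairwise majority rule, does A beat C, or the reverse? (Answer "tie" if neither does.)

A

Ballots ranking A above C: 2 + 6 + 5 + 3 + 1 = 17.
Ballots ranking C above A: 17 − 17 = 0.
A wins the head-to-head 17–0.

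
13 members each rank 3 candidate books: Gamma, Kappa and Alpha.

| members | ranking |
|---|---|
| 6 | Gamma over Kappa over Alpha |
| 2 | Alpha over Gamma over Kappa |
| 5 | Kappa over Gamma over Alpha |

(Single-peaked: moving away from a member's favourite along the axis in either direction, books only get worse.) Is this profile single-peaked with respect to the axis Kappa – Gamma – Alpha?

yes

Axis positions: Kappa=1, Gamma=2, Alpha=3.
Bloc 1 (peak Gamma at position 2): ranking walks positions 2-1-3, expanding outward from the peak — single-peaked.
Bloc 2 (peak Alpha at position 3): ranking walks positions 3-2-1, expanding outward from the peak — single-peaked.
Bloc 3 (peak Kappa at position 1): ranking walks positions 1-2-3, expanding outward from the peak — single-peaked.
Every ranking is single-peaked on this axis.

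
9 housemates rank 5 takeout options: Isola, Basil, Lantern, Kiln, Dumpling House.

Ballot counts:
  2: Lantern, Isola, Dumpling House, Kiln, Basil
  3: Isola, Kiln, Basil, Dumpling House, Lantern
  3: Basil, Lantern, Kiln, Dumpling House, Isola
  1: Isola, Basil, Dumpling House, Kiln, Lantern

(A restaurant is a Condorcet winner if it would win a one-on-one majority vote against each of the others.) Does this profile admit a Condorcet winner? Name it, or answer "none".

Head-to-head results (9 friends):
Isola vs Basil: Isola preferred on 2+3+1 = 6 ballots; Isola wins 6–3.
Isola vs Lantern: 3+1 = 4 for Isola, 5 for Lantern — Lantern by 5–4.
Isola vs Kiln: 2+3+1 = 6 for Isola, 3 for Kiln — Isola by 6–3.
Isola vs Dumpling House: Isola is ranked higher on 2+3+1 = 6 ballots, Dumpling House on 3. Isola wins 6–3.
Basil vs Lantern: 3+3+1 = 7 for Basil, 2 for Lantern — Basil by 7–2.
Basil vs Kiln: Kiln wins 5–4.
Basil–Dumpling House: Basil 7–2.
Lantern vs Kiln: Lantern is ranked higher on 2+3 = 5 ballots, Kiln on 4. Lantern wins 5–4.
Lantern–Dumpling House: Lantern 5–4.
Kiln vs Dumpling House: Kiln, 6–3.
Each restaurant drops at least one matchup (Isola loses to Lantern; Basil loses to Isola; Lantern loses to Basil; Kiln loses to Isola; Dumpling House loses to Isola); the cycle Isola > Basil > Lantern > Isola rules out a Condorcet winner.

none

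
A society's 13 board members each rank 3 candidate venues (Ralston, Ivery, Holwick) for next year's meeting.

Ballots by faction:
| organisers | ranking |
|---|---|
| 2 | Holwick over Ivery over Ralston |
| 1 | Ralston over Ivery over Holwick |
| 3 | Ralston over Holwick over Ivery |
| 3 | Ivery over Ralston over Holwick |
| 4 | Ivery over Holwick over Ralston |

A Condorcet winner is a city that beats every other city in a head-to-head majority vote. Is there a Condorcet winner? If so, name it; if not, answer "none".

Ivery

Pairwise majorities:
Ralston vs Ivery: 4 to 9, Ivery.
Ralston vs Holwick: 1+3+3 = 7 for Ralston, 6 for Holwick — Ralston by 7–6.
Ivery vs Holwick: Ivery preferred on 1+3+4 = 8 ballots; Ivery wins 8–5.
Ivery beats each of Ralston, Holwick — Ivery is the Condorcet winner.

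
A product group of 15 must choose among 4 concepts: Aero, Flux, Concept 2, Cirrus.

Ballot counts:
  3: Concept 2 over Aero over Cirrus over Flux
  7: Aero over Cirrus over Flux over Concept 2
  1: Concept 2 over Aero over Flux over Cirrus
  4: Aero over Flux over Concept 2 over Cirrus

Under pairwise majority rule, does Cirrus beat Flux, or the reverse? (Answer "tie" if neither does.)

Cirrus

Ballots ranking Cirrus above Flux: 3 + 7 = 10.
Ballots ranking Flux above Cirrus: 15 − 10 = 5.
Cirrus wins the head-to-head 10–5.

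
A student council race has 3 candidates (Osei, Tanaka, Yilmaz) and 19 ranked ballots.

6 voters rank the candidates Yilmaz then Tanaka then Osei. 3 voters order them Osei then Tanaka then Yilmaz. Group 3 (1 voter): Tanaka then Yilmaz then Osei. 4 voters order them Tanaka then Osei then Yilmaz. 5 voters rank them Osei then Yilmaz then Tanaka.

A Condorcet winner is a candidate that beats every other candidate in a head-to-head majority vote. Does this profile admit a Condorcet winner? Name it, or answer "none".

none

Pairwise majorities:
Osei vs Tanaka: Tanaka, 11–8.
Osei vs Yilmaz: Osei, 12–7.
Tanaka vs Yilmaz: Yilmaz, 11–8.
No candidate is unbeaten: Osei loses to Tanaka; Tanaka loses to Yilmaz; Yilmaz loses to Osei. In particular Osei → Yilmaz → Tanaka → Osei is a majority cycle — no Condorcet winner exists.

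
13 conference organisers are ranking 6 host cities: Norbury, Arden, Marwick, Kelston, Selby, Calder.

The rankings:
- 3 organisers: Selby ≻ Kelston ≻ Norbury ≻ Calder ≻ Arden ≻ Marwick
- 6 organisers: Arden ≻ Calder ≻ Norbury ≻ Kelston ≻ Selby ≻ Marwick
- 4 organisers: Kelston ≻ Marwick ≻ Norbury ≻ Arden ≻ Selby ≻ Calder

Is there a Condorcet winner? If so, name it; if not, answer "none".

Pairwise majorities:
Norbury vs Arden: Norbury is ranked higher on 3+4 = 7 ballots, Arden on 6. Norbury wins 7–6.
Norbury vs Marwick: 9 to 4, Norbury.
Norbury vs Kelston: 6 to 7, Kelston.
Norbury vs Selby: Norbury preferred on 6+4 = 10 ballots; Norbury wins 10–3.
Norbury vs Calder: Norbury preferred on 3+4 = 7 ballots; Norbury wins 7–6.
Arden vs Marwick: Arden preferred on 3+6 = 9 ballots; Arden wins 9–4.
Arden vs Kelston: Arden preferred on 6 ballots; Kelston wins 7–6.
Arden vs Selby: 10 to 3, Arden.
Arden vs Calder: Arden preferred on 6+4 = 10 ballots; Arden wins 10–3.
Marwick vs Kelston: Marwick is ranked higher on 0 ballots, Kelston on 13. Kelston wins 13–0.
Marwick vs Selby: Marwick is ranked higher on 4 ballots, Selby on 9. Selby wins 9–4.
Marwick vs Calder: Marwick is ranked higher on 4 ballots, Calder on 9. Calder wins 9–4.
Kelston vs Selby: Kelston is ranked higher on 6+4 = 10 ballots, Selby on 3. Kelston wins 10–3.
Kelston vs Calder: Kelston preferred on 3+4 = 7 ballots; Kelston wins 7–6.
Selby vs Calder: Selby is ranked higher on 3+4 = 7 ballots, Calder on 6. Selby wins 7–6.
Kelston wins every pairwise contest, so Kelston is the Condorcet winner.

Kelston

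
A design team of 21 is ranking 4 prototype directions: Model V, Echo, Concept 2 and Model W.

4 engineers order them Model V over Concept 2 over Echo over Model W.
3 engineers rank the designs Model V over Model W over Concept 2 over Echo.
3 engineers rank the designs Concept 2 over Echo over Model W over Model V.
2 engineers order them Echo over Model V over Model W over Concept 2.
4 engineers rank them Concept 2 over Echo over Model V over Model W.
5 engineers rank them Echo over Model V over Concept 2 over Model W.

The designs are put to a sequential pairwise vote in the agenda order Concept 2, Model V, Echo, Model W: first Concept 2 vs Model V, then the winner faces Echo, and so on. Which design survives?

Echo

Round 1: Concept 2 vs Model V — 7–14, Model V advances.
Round 2: Model V vs Echo — 7–14, Echo advances.
Round 3: Echo vs Model W — 18–3, Echo advances.
The agenda winner is Echo.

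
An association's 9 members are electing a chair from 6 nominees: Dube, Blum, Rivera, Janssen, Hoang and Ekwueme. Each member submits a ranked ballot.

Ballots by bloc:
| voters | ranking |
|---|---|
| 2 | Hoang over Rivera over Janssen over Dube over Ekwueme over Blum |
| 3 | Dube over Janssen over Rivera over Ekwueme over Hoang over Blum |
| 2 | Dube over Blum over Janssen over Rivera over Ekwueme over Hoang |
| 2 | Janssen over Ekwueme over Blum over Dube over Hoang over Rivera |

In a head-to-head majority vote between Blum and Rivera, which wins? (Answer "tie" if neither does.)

Rivera

Ballots ranking Blum above Rivera: 2 + 2 = 4.
Ballots ranking Rivera above Blum: 9 − 4 = 5.
Rivera wins the head-to-head 5–4.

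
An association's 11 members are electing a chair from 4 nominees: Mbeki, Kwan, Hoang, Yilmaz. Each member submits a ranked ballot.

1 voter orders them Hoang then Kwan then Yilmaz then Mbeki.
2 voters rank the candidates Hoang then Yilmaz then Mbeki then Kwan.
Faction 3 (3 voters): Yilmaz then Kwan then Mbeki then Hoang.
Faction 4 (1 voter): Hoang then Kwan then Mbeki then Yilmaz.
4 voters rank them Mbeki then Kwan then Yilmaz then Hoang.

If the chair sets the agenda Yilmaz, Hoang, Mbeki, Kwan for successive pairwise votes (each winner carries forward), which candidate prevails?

Round 1: Yilmaz vs Hoang — 7–4, Yilmaz advances.
Round 2: Yilmaz vs Mbeki — 6–5, Yilmaz advances.
Round 3: Yilmaz vs Kwan — 5–6, Kwan advances.
Kwan survives the agenda.

Kwan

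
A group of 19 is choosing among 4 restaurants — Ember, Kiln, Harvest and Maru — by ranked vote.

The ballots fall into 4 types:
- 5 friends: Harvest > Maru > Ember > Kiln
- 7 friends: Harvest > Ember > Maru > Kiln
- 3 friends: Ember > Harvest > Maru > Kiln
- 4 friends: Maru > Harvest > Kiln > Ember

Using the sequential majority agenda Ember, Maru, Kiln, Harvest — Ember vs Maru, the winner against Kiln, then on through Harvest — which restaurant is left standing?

Harvest

Round 1: Ember vs Maru — 10–9, Ember advances.
Round 2: Ember vs Kiln — 15–4, Ember advances.
Round 3: Ember vs Harvest — 3–16, Harvest advances.
The agenda winner is Harvest.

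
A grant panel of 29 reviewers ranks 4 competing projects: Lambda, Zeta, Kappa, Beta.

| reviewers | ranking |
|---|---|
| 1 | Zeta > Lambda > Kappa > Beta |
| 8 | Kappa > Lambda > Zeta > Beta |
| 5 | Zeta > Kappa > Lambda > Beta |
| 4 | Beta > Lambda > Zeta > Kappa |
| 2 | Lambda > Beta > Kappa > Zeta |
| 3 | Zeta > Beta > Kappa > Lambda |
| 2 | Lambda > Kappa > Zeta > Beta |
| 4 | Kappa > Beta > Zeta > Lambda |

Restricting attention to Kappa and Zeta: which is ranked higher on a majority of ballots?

Ballots ranking Kappa above Zeta: 8 + 2 + 2 + 4 = 16.
Ballots ranking Zeta above Kappa: 29 − 16 = 13.
Kappa wins the head-to-head 16–13.

Kappa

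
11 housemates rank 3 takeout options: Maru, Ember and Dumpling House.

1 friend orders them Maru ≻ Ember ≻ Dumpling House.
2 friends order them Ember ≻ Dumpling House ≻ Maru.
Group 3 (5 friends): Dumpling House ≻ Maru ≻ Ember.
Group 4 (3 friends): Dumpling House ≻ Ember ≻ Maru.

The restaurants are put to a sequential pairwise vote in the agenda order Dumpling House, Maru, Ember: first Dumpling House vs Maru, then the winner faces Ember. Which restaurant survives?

Round 1: Dumpling House vs Maru — 10–1, Dumpling House advances.
Round 2: Dumpling House vs Ember — 8–3, Dumpling House advances.
Dumpling House survives the agenda.

Dumpling House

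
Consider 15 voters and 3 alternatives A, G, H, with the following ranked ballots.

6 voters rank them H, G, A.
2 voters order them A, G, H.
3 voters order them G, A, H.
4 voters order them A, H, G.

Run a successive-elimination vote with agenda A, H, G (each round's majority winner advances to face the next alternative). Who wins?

G

Round 1: A vs H — 9–6, A advances.
Round 2: A vs G — 6–9, G advances.
G survives the agenda.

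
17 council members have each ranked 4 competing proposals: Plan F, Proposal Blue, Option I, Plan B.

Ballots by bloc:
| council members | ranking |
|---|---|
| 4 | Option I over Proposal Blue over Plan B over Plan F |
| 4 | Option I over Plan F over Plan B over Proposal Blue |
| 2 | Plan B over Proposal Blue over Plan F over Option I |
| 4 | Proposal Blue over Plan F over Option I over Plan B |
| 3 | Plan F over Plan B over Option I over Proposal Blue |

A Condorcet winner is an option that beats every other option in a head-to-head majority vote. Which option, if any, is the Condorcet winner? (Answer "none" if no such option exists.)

Head-to-head results (17 council members):
Plan F vs Proposal Blue: Plan F is ranked higher on 4+3 = 7 ballots, Proposal Blue on 10. Proposal Blue wins 10–7.
Plan F vs Option I: Plan F wins 9–8.
Plan F vs Plan B: Plan F wins 11–6.
Proposal Blue vs Option I: Proposal Blue preferred on 2+4 = 6 ballots; Option I wins 11–6.
Proposal Blue vs Plan B: Proposal Blue preferred on 4+4 = 8 ballots; Plan B wins 9–8.
Option I vs Plan B: Option I is ranked higher on 4+4+4 = 12 ballots, Plan B on 5. Option I wins 12–5.
Every option loses at least once (Plan F loses to Proposal Blue; Proposal Blue loses to Option I; Option I loses to Plan F; Plan B loses to Plan F). The majority relation contains the cycle Plan F > Option I > Proposal Blue > Plan F, so there is no Condorcet winner.

none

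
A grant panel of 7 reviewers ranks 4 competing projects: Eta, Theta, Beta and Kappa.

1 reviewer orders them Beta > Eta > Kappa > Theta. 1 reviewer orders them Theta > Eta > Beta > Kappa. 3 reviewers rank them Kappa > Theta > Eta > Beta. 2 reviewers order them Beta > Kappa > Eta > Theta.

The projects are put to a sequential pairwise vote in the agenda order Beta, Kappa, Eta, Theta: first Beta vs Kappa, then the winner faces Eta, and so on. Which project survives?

Round 1: Beta vs Kappa — 4–3, Beta advances.
Round 2: Beta vs Eta — 3–4, Eta advances.
Round 3: Eta vs Theta — 3–4, Theta advances.
Theta survives the agenda.

Theta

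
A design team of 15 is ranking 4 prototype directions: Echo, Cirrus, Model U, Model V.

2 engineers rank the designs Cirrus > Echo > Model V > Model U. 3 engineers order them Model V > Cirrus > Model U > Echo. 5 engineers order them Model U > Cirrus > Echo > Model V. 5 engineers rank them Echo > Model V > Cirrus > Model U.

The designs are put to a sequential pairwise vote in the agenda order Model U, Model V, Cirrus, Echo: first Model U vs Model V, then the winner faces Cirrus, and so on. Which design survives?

Round 1: Model U vs Model V — 5–10, Model V advances.
Round 2: Model V vs Cirrus — 8–7, Model V advances.
Round 3: Model V vs Echo — 3–12, Echo advances.
Echo survives the agenda.

Echo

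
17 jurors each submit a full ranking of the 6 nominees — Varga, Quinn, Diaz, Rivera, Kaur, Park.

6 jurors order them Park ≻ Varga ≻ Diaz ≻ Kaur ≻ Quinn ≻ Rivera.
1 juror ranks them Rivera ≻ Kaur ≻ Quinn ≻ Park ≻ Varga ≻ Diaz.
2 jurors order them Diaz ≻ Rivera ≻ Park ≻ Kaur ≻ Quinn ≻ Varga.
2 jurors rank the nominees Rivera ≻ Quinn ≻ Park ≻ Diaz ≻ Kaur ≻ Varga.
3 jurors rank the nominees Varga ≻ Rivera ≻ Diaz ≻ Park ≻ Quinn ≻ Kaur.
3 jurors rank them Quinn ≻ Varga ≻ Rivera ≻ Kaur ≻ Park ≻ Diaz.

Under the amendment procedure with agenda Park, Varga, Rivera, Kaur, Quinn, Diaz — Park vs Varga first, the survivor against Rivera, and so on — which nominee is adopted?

Diaz

Round 1: Park vs Varga — 11–6, Park advances.
Round 2: Park vs Rivera — 6–11, Rivera advances.
Round 3: Rivera vs Kaur — 11–6, Rivera advances.
Round 4: Rivera vs Quinn — 8–9, Quinn advances.
Round 5: Quinn vs Diaz — 6–11, Diaz advances.
The agenda winner is Diaz.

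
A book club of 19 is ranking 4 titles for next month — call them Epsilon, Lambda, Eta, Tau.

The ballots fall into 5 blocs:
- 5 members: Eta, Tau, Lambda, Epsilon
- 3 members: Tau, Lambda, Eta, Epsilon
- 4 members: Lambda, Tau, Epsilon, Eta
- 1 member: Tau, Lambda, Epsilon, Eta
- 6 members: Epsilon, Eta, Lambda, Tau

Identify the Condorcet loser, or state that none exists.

Head-to-head results (19 members):
Epsilon vs Lambda: Epsilon is ranked higher on 6 ballots, Lambda on 13. Lambda wins 13–6.
Epsilon vs Eta: Epsilon wins 11–8.
Epsilon vs Tau: Epsilon preferred on 6 ballots; Tau wins 13–6.
Lambda vs Eta: Eta, 11–8.
Lambda–Tau: Lambda 10–9.
Eta vs Tau: Eta, 11–8.
Each book has at least one pairwise win (Epsilon beats Eta; Lambda beats Epsilon; Eta beats Lambda; Tau beats Epsilon) — no Condorcet loser.

none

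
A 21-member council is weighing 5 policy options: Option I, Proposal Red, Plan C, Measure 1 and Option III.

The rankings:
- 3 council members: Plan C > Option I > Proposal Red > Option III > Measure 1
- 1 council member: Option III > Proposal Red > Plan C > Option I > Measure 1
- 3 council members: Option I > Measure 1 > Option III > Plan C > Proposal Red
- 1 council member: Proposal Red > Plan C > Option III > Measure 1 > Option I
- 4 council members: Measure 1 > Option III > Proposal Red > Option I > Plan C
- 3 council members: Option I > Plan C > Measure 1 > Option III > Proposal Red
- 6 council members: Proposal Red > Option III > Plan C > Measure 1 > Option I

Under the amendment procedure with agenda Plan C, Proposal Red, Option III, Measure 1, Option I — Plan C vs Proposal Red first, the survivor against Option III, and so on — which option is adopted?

Option III

Round 1: Plan C vs Proposal Red — 9–12, Proposal Red advances.
Round 2: Proposal Red vs Option III — 10–11, Option III advances.
Round 3: Option III vs Measure 1 — 11–10, Option III advances.
Round 4: Option III vs Option I — 12–9, Option III advances.
The agenda winner is Option III.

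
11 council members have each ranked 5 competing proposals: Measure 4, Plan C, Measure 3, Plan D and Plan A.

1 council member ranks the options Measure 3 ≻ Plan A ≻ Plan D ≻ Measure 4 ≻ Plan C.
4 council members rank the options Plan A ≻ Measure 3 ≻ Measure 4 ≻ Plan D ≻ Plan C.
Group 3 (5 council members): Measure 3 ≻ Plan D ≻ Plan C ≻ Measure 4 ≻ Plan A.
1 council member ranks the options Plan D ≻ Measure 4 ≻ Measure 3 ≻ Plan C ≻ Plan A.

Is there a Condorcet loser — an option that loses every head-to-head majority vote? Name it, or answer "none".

Pairwise majorities:
Measure 4 vs Plan C: Measure 4, 6–5.
Measure 4 vs Measure 3: Measure 4 is ranked higher on 1 ballot, Measure 3 on 10. Measure 3 wins 10–1.
Measure 4 vs Plan D: Measure 4 preferred on 4 ballots; Plan D wins 7–4.
Measure 4 vs Plan A: 6 to 5, Measure 4.
Plan C vs Measure 3: Plan C is ranked higher on 0 ballots, Measure 3 on 11. Measure 3 wins 11–0.
Plan C vs Plan D: Plan C preferred on 0 ballots; Plan D wins 11–0.
Plan C vs Plan A: Plan C wins 6–5.
Measure 3 vs Plan D: Measure 3 wins 10–1.
Measure 3 vs Plan A: 7 to 4, Measure 3.
Plan D vs Plan A: Plan D, 6–5.
Only Plan A has no wins; Plan A is the Condorcet loser.

Plan A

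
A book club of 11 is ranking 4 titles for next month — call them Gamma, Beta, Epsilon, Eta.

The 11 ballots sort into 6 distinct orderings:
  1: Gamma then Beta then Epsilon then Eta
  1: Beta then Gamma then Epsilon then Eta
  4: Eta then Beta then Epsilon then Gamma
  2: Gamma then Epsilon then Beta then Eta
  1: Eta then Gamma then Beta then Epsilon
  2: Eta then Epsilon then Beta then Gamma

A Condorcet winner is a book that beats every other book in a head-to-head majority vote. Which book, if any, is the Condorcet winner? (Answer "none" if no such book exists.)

Eta

Pairwise majorities:
Gamma vs Beta: Gamma preferred on 1+2+1 = 4 ballots; Beta wins 7–4.
Gamma vs Epsilon: Gamma preferred on 1+1+2+1 = 5 ballots; Epsilon wins 6–5.
Gamma vs Eta: 1+1+2 = 4 for Gamma, 7 for Eta — Eta by 7–4.
Beta vs Epsilon: 7 to 4, Beta.
Beta vs Eta: Beta preferred on 1+1+2 = 4 ballots; Eta wins 7–4.
Epsilon vs Eta: Epsilon preferred on 1+1+2 = 4 ballots; Eta wins 7–4.
Only Eta has no losses; Eta is the Condorcet winner.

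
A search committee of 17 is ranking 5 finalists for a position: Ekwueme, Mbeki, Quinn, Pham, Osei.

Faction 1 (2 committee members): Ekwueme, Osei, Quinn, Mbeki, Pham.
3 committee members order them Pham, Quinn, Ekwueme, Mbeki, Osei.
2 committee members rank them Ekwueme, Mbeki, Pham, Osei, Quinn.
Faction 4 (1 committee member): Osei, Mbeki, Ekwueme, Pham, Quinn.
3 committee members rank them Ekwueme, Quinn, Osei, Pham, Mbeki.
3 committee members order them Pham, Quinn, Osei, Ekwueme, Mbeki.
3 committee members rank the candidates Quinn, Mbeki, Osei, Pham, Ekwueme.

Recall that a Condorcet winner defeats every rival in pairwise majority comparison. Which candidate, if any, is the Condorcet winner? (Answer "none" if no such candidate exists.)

none

Pairwise majorities:
Ekwueme vs Mbeki: Ekwueme, 13–4.
Ekwueme vs Quinn: Quinn, 9–8.
Ekwueme vs Pham: Pham wins 9–8.
Ekwueme vs Osei: Ekwueme, 10–7.
Mbeki vs Quinn: Quinn wins 14–3.
Mbeki vs Pham: Pham, 9–8.
Mbeki vs Osei: Osei wins 9–8.
Quinn–Pham: Pham 9–8.
Quinn vs Osei: Quinn, 12–5.
Pham–Osei: Osei 9–8.
No candidate is unbeaten: Ekwueme loses to Quinn; Mbeki loses to Ekwueme; Quinn loses to Pham; Pham loses to Osei; Osei loses to Ekwueme. In particular Ekwueme beats Osei beats Pham beats Ekwueme is a majority cycle — no Condorcet winner exists.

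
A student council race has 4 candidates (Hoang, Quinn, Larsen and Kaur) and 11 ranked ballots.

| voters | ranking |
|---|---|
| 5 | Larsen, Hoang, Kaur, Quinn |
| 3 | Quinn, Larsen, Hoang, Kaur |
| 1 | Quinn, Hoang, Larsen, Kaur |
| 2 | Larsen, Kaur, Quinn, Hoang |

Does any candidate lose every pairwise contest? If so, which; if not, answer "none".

none

Pairwise majorities:
Hoang vs Quinn: Quinn, 6–5.
Hoang vs Larsen: 1 for Hoang, 10 for Larsen — Larsen by 10–1.
Hoang vs Kaur: 5+3+1 = 9 for Hoang, 2 for Kaur — Hoang by 9–2.
Quinn vs Larsen: Larsen, 7–4.
Quinn vs Kaur: 4 to 7, Kaur.
Larsen vs Kaur: 11 to 0, Larsen.
No candidate is winless: Hoang beats Kaur; Quinn beats Hoang; Larsen beats Hoang; Kaur beats Quinn. There is no Condorcet loser.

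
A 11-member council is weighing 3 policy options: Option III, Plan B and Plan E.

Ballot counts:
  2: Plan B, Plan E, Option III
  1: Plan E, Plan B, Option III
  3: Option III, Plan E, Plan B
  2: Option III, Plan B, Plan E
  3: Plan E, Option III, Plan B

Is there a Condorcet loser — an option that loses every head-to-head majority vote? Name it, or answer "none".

Pairwise majorities:
Option III vs Plan B: Option III is ranked higher on 3+2+3 = 8 ballots, Plan B on 3. Option III wins 8–3.
Option III vs Plan E: Plan E, 6–5.
Plan B vs Plan E: Plan B preferred on 2+2 = 4 ballots; Plan E wins 7–4.
Plan B is beaten in every head-to-head and is the Condorcet loser.

Plan B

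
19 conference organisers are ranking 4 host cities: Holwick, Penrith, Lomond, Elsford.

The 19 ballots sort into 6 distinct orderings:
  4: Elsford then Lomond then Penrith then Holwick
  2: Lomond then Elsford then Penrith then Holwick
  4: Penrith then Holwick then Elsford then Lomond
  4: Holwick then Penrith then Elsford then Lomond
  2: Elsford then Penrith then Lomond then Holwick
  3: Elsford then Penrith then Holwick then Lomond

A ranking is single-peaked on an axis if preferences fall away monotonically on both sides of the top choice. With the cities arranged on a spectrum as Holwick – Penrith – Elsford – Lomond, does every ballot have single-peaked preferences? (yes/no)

Axis positions: Holwick=1, Penrith=2, Elsford=3, Lomond=4.
Ballot type 1 (peak Elsford at position 3): ranking walks positions 3-4-2-1, expanding outward from the peak — single-peaked.
Ballot type 2 (peak Lomond at position 4): ranking walks positions 4-3-2-1, expanding outward from the peak — single-peaked.
Ballot type 3 (peak Penrith at position 2): ranking walks positions 2-1-3-4, expanding outward from the peak — single-peaked.
Ballot type 4 (peak Holwick at position 1): ranking walks positions 1-2-3-4, expanding outward from the peak — single-peaked.
Ballot type 5 (peak Elsford at position 3): ranking walks positions 3-2-4-1, expanding outward from the peak — single-peaked.
Ballot type 6 (peak Elsford at position 3): ranking walks positions 3-2-1-4, expanding outward from the peak — single-peaked.
Every ranking is single-peaked on this axis.

yes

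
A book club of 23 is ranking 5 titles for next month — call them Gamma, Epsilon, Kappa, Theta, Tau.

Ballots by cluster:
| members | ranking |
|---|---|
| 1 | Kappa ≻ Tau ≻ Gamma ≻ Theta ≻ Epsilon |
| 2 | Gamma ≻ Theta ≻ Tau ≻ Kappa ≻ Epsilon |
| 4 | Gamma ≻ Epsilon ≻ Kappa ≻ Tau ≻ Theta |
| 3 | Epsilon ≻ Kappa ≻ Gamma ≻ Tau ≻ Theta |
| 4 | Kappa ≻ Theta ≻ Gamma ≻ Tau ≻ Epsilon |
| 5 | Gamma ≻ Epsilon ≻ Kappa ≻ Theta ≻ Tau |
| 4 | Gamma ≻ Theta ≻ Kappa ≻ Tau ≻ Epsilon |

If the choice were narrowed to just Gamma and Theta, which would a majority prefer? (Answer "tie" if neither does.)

Ballots ranking Gamma above Theta: 1 + 2 + 4 + 3 + 5 + 4 = 19.
Ballots ranking Theta above Gamma: 23 − 19 = 4.
Gamma wins the head-to-head 19–4.

Gamma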